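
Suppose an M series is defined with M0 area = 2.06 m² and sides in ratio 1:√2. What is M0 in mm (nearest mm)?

1207 × 1707 mm

Let the short side be w mm. Then w · w√2 = 2.06 m² = 2,060,000 mm².
w² = 2,060,000/√2, so w ≈ 1206.9 mm; long side = w√2 ≈ 1706.8 mm.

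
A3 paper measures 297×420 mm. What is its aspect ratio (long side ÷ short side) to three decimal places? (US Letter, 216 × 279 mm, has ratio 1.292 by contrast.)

1.414

420 / 297 = 1.414
Matches √2 ≈ 1.414 — the ISO 216 defining ratio.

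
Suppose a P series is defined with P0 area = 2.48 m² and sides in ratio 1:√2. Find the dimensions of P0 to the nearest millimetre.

Let the short side be w mm. Then w · w√2 = 2.48 m² = 2,480,000 mm².
w² = 2,480,000/√2, so w ≈ 1324.2 mm; long side = w√2 ≈ 1872.8 mm.

1324 × 1873 mm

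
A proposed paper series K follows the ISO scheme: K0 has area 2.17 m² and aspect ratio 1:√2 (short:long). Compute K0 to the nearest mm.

Let the short side be w mm. Then w · w√2 = 2.17 m² = 2,170,000 mm².
w² = 2,170,000/√2, so w ≈ 1238.7 mm; long side = w√2 ≈ 1751.8 mm.

1239 × 1752 mm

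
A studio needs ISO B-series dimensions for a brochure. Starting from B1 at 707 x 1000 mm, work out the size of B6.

125 × 176 mm

B2: ⌊1000/2⌋ × 707 = 500 × 707 mm
B3: ⌊707/2⌋ × 500 = 353 × 500 mm
B4: ⌊500/2⌋ × 353 = 250 × 353 mm
B5: ⌊353/2⌋ × 250 = 176 × 250 mm
B6: ⌊250/2⌋ × 176 = 125 × 176 mm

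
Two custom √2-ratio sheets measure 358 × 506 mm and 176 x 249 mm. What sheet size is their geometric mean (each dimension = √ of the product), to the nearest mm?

Short side: √(358 · 176) = √63008 ≈ 251.0 → 251 mm
Long side: √(506 · 249) = √125994 ≈ 355.0 → 355 mm

251 × 355 mm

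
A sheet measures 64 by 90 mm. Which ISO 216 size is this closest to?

Aspect ratio 90/64 ≈ 1.406 — close to the ISO √2 ≈ 1.414.
In the B-series (B0 = 1000 × 1414 mm): B8 = 62 × 88 mm.
Off by 4 mm total — nearest standard size.

B8 (62 × 88 mm)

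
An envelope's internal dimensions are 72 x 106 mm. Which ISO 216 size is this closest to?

A7 (74 × 105 mm)

Aspect ratio 106/72 ≈ 1.472 (ISO target is √2 ≈ 1.414).
In the A-series (A0 area = 1 m²): A7 = 74 × 105 mm.
Off by 3 mm total — nearest standard size.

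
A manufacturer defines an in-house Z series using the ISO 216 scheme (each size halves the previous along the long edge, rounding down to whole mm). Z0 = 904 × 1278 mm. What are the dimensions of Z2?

452 × 639 mm

Z1: ⌊1278/2⌋ × 904 = 639 × 904 mm
Z2: ⌊904/2⌋ × 639 = 452 × 639 mm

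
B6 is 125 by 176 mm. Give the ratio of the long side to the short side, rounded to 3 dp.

1.408

176 / 125 = 1.408
ISO 216 targets √2 ≈ 1.414; the -0.006 deviation is from mm rounding.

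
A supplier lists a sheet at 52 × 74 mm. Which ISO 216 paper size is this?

Aspect ratio 74/52 ≈ 1.423 — close to the ISO √2 ≈ 1.414.
In the A-series (A0 area = 1 m²): A8 = 52 × 74 mm.

A8 (52 × 74 mm)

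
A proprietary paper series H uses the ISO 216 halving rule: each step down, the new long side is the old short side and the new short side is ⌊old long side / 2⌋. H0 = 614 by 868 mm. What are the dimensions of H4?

153 × 217 mm

H1: ⌊868/2⌋ × 614 = 434 × 614 mm
H2: ⌊614/2⌋ × 434 = 307 × 434 mm
H3: ⌊434/2⌋ × 307 = 217 × 307 mm
H4: ⌊307/2⌋ × 217 = 153 × 217 mm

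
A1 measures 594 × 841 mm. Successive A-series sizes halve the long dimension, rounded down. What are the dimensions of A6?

A2: ⌊841/2⌋ × 594 = 420 × 594 mm
A3: ⌊594/2⌋ × 420 = 297 × 420 mm
A4: ⌊420/2⌋ × 297 = 210 × 297 mm
A5: ⌊297/2⌋ × 210 = 148 × 210 mm
A6: ⌊210/2⌋ × 148 = 105 × 148 mm

105 × 148 mm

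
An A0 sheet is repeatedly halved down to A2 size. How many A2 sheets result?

Each ISO step halves the sheet: 1 × A0 → 2 × A1 → 4 × A2
From A0 to A2 is 2 halving steps: 2^2 = 4.

4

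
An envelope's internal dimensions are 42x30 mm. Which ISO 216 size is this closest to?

B10 (31 × 44 mm)

Aspect ratio 42/30 ≈ 1.400 — close to the ISO √2 ≈ 1.414.
In the B-series (B0 = 1000 × 1414 mm): B10 = 31 × 44 mm.
Off by 3 mm total — nearest standard size.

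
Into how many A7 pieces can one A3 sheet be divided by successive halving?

16

A3 = 297 × 420 mm; A7 = 74 × 105 mm.
Each halving step doubles the count; 4 steps from A3 to A7.
2^4 = 16.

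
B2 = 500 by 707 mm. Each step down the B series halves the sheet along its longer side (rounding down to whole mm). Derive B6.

B3: ⌊707/2⌋ × 500 = 353 × 500 mm
B4: ⌊500/2⌋ × 353 = 250 × 353 mm
B5: ⌊353/2⌋ × 250 = 176 × 250 mm
B6: ⌊250/2⌋ × 176 = 125 × 176 mm

125 × 176 mm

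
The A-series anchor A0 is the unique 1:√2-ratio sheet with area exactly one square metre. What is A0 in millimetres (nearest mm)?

841 × 1189 mm

Let the short side be w mm. Then the long side is w√2 and w · w√2 = 10⁶ mm².
w² = 10⁶/√2, so w = 1000 / 2^(1/4) ≈ 840.9 mm; long side = 1000 · 2^(1/4) ≈ 1189.2 mm.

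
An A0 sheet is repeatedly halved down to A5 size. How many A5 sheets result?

32

Each ISO step halves the sheet: 1 × A0 → 2 × A1 → 4 × A2 → 8 × A3 → …
From A0 to A5 is 5 halving steps: 2^5 = 32.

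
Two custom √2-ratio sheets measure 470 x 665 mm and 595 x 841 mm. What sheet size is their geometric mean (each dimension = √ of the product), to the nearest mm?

Short side: √(470 · 595) = √279650 ≈ 528.8 → 529 mm
Long side: √(665 · 841) = √559265 ≈ 747.8 → 748 mm

529 × 748 mm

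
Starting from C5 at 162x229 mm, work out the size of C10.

C6: ⌊229/2⌋ × 162 = 114 × 162 mm
C7: ⌊162/2⌋ × 114 = 81 × 114 mm
C8: ⌊114/2⌋ × 81 = 57 × 81 mm
C9: ⌊81/2⌋ × 57 = 40 × 57 mm
C10: ⌊57/2⌋ × 40 = 28 × 40 mm

28 × 40 mm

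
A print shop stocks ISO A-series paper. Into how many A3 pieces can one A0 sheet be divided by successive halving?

Each ISO step halves the sheet: 1 × A0 → 2 × A1 → 4 × A2 → 8 × A3
From A0 to A3 is 3 halving steps: 2^3 = 8.

8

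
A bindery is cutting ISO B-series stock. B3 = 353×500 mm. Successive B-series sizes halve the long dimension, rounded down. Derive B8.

B4: ⌊500/2⌋ × 353 = 250 × 353 mm
B5: ⌊353/2⌋ × 250 = 176 × 250 mm
B6: ⌊250/2⌋ × 176 = 125 × 176 mm
B7: ⌊176/2⌋ × 125 = 88 × 125 mm
B8: ⌊125/2⌋ × 88 = 62 × 88 mm

62 × 88 mm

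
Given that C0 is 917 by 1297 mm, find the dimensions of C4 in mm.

C1: ⌊1297/2⌋ × 917 = 648 × 917 mm
C2: ⌊917/2⌋ × 648 = 458 × 648 mm
C3: ⌊648/2⌋ × 458 = 324 × 458 mm
C4: ⌊458/2⌋ × 324 = 229 × 324 mm

229 × 324 mm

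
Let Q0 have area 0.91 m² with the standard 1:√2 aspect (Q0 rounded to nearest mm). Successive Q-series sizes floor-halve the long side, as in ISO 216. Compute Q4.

Let Q0's short side be w mm. w · w√2 = 0.91 m² = 910,000 mm², so w ≈ 802.2 mm and w√2 ≈ 1134.4 mm → Q0 = 802 × 1134 mm.
Q1: ⌊1134/2⌋ × 802 = 567 × 802 mm
Q2: ⌊802/2⌋ × 567 = 401 × 567 mm
Q3: ⌊567/2⌋ × 401 = 283 × 401 mm
Q4: ⌊401/2⌋ × 283 = 200 × 283 mm

200 × 283 mm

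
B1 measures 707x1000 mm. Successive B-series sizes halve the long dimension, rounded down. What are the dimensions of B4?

B2: ⌊1000/2⌋ × 707 = 500 × 707 mm
B3: ⌊707/2⌋ × 500 = 353 × 500 mm
B4: ⌊500/2⌋ × 353 = 250 × 353 mm

250 × 353 mm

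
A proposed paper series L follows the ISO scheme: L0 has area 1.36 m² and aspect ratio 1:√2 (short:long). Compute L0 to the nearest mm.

Let the short side be w mm. Then w · w√2 = 1.36 m² = 1,360,000 mm².
w² = 1,360,000/√2, so w ≈ 980.6 mm; long side = w√2 ≈ 1386.8 mm.

981 × 1387 mm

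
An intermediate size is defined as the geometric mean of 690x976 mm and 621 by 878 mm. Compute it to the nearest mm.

Short side: √(690 · 621) = √428490 ≈ 654.6 → 655 mm
Long side: √(976 · 878) = √856928 ≈ 925.7 → 926 mm

655 × 926 mm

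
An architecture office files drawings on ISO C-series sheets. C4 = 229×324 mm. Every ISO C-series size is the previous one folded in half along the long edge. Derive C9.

40 × 57 mm

C5: ⌊324/2⌋ × 229 = 162 × 229 mm
C6: ⌊229/2⌋ × 162 = 114 × 162 mm
C7: ⌊162/2⌋ × 114 = 81 × 114 mm
C8: ⌊114/2⌋ × 81 = 57 × 81 mm
C9: ⌊81/2⌋ × 57 = 40 × 57 mm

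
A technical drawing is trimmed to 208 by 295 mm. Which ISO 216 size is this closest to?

A4 (210 × 297 mm)

Aspect ratio 295/208 ≈ 1.418 — close to the ISO √2 ≈ 1.414.
In the A-series (A0 area = 1 m²): A4 = 210 × 297 mm.
Off by 4 mm total — nearest standard size.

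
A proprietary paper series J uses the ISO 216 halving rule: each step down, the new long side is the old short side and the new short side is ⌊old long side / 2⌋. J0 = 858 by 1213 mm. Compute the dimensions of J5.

J1 = 606 × 858 mm (from J0 by 1 halving).
J2: ⌊858/2⌋ × 606 = 429 × 606 mm
J3: ⌊606/2⌋ × 429 = 303 × 429 mm
J4: ⌊429/2⌋ × 303 = 214 × 303 mm
J5: ⌊303/2⌋ × 214 = 151 × 214 mm

151 × 214 mm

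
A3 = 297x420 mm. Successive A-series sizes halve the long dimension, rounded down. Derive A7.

74 × 105 mm

A4: ⌊420/2⌋ × 297 = 210 × 297 mm
A5: ⌊297/2⌋ × 210 = 148 × 210 mm
A6: ⌊210/2⌋ × 148 = 105 × 148 mm
A7: ⌊148/2⌋ × 105 = 74 × 105 mm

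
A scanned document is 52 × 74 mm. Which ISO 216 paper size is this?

Aspect ratio 74/52 ≈ 1.423 — close to the ISO √2 ≈ 1.414.
In the A-series (A0 area = 1 m²): A8 = 52 × 74 mm.

A8 (52 × 74 mm)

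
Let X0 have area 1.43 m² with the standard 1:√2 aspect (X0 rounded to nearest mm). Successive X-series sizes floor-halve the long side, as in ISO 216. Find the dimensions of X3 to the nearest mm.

355 × 503 mm

Let X0's short side be w mm. w · w√2 = 1.43 m² = 1,430,000 mm², so w ≈ 1005.6 mm and w√2 ≈ 1422.1 mm → X0 = 1006 × 1422 mm.
X1: ⌊1422/2⌋ × 1006 = 711 × 1006 mm
X2: ⌊1006/2⌋ × 711 = 503 × 711 mm
X3: ⌊711/2⌋ × 503 = 355 × 503 mm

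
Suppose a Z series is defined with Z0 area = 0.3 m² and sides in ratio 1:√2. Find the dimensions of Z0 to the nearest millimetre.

Let the short side be w mm. Then w · w√2 = 0.3 m² = 300,000 mm².
w² = 300,000/√2, so w ≈ 460.6 mm; long side = w√2 ≈ 651.4 mm.

461 × 651 mm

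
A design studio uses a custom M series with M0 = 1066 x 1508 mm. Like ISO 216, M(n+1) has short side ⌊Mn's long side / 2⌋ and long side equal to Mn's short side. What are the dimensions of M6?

133 × 188 mm

M1 = 754 × 1066 mm (from M0 by 1 halving).
M2: ⌊1066/2⌋ × 754 = 533 × 754 mm
M3: ⌊754/2⌋ × 533 = 377 × 533 mm
M4: ⌊533/2⌋ × 377 = 266 × 377 mm
M5: ⌊377/2⌋ × 266 = 188 × 266 mm
M6: ⌊266/2⌋ × 188 = 133 × 188 mm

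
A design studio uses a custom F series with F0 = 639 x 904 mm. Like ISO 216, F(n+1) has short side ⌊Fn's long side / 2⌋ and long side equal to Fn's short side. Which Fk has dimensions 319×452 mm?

F2

F0: 639 × 904 mm
F1: 452 × 639 mm
F2: 319 × 452 mm
F3: 226 × 319 mm
→ matches F2.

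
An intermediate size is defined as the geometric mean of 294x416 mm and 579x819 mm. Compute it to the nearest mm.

413 × 584 mm

Short side: √(294 · 579) = √170226 ≈ 412.6 → 413 mm
Long side: √(416 · 819) = √340704 ≈ 583.7 → 584 mm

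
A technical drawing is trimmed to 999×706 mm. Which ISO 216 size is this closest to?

B1 (707 × 1000 mm)

Aspect ratio 999/706 ≈ 1.415 — close to the ISO √2 ≈ 1.414.
In the B-series (B0 = 1000 × 1414 mm): B1 = 707 × 1000 mm.
Off by 2 mm total — nearest standard size.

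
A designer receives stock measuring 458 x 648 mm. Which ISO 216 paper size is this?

Aspect ratio 648/458 ≈ 1.415 — close to the ISO √2 ≈ 1.414.
In the C-series (envelope sizes, between A and B): C2 = 458 × 648 mm.

C2 (458 × 648 mm)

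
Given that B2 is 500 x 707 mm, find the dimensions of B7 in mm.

88 × 125 mm

B3: ⌊707/2⌋ × 500 = 353 × 500 mm
B4: ⌊500/2⌋ × 353 = 250 × 353 mm
B5: ⌊353/2⌋ × 250 = 176 × 250 mm
B6: ⌊250/2⌋ × 176 = 125 × 176 mm
B7: ⌊176/2⌋ × 125 = 88 × 125 mm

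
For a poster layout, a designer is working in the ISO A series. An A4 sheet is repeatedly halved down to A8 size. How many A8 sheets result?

16

Each ISO step halves the sheet: 1 × A4 → 2 × A5 → 4 × A6 → 8 × A7 → …
From A4 to A8 is 4 halving steps: 2^4 = 16.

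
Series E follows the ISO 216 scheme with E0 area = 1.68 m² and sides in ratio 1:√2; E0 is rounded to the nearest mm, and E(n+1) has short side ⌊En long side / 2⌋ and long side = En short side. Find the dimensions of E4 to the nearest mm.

272 × 385 mm

Let E0's short side be w mm. w · w√2 = 1.68 m² = 1,680,000 mm², so w ≈ 1089.9 mm and w√2 ≈ 1541.4 mm → E0 = 1090 × 1541 mm.
E1: ⌊1541/2⌋ × 1090 = 770 × 1090 mm
E2: ⌊1090/2⌋ × 770 = 545 × 770 mm
E3: ⌊770/2⌋ × 545 = 385 × 545 mm
E4: ⌊545/2⌋ × 385 = 272 × 385 mm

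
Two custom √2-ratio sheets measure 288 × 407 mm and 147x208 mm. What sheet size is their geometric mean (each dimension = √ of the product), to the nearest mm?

206 × 291 mm

Short side: √(288 · 147) = √42336 ≈ 205.8 → 206 mm
Long side: √(407 · 208) = √84656 ≈ 291.0 → 291 mm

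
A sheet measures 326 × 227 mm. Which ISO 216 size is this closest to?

Aspect ratio 326/227 ≈ 1.436 (ISO target is √2 ≈ 1.414).
In the C-series (envelope sizes, between A and B): C4 = 229 × 324 mm.
Off by 4 mm total — nearest standard size.

C4 (229 × 324 mm)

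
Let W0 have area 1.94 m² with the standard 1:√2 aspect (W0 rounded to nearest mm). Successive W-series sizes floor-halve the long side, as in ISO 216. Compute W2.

Let W0's short side be w mm. w · w√2 = 1.94 m² = 1,940,000 mm², so w ≈ 1171.2 mm and w√2 ≈ 1656.4 mm → W0 = 1171 × 1656 mm.
W1: ⌊1656/2⌋ × 1171 = 828 × 1171 mm
W2: ⌊1171/2⌋ × 828 = 585 × 828 mm

585 × 828 mm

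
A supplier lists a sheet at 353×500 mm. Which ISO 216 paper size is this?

B3 (353 × 500 mm)

Aspect ratio 500/353 ≈ 1.416 — close to the ISO √2 ≈ 1.414.
In the B-series (B0 = 1000 × 1414 mm): B3 = 353 × 500 mm.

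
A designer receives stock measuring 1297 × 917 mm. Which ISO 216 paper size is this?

C0 (917 × 1297 mm)

Aspect ratio 1297/917 ≈ 1.414 — close to the ISO √2 ≈ 1.414.
In the C-series (envelope sizes, between A and B): C0 = 917 × 1297 mm.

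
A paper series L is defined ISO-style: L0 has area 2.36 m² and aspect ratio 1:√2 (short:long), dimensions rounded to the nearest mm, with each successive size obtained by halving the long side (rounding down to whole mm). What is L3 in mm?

Let L0's short side be w mm. w · w√2 = 2.36 m² = 2,360,000 mm², so w ≈ 1291.8 mm and w√2 ≈ 1826.9 mm → L0 = 1292 × 1827 mm.
L1: ⌊1827/2⌋ × 1292 = 913 × 1292 mm
L2: ⌊1292/2⌋ × 913 = 646 × 913 mm
L3: ⌊913/2⌋ × 646 = 456 × 646 mm

456 × 646 mm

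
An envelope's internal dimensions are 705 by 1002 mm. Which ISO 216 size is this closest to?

B1 (707 × 1000 mm)

Aspect ratio 1002/705 ≈ 1.421 — close to the ISO √2 ≈ 1.414.
In the B-series (B0 = 1000 × 1414 mm): B1 = 707 × 1000 mm.
Off by 4 mm total — nearest standard size.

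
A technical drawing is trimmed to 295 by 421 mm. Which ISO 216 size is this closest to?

Aspect ratio 421/295 ≈ 1.427 — close to the ISO √2 ≈ 1.414.
In the A-series (A0 area = 1 m²): A3 = 297 × 420 mm.
Off by 3 mm total — nearest standard size.

A3 (297 × 420 mm)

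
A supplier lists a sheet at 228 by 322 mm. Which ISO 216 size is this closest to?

C4 (229 × 324 mm)

Aspect ratio 322/228 ≈ 1.412 — close to the ISO √2 ≈ 1.414.
In the C-series (envelope sizes, between A and B): C4 = 229 × 324 mm.
Off by 3 mm total — nearest standard size.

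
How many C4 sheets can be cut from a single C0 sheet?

16

C0 = 917 × 1297 mm; C4 = 229 × 324 mm.
Each halving step doubles the count; 4 steps from C0 to C4.
2^4 = 16.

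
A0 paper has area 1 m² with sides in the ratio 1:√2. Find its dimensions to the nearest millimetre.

Let the short side be w mm. Then the long side is w√2 and w · w√2 = 10⁶ mm².
w² = 10⁶/√2, so w = 1000 / 2^(1/4) ≈ 840.9 mm; long side = 1000 · 2^(1/4) ≈ 1189.2 mm.

841 × 1189 mm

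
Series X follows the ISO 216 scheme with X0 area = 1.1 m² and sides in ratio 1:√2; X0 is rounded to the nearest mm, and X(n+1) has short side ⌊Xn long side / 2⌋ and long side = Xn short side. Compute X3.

Let X0's short side be w mm. w · w√2 = 1.1 m² = 1,100,000 mm², so w ≈ 881.9 mm and w√2 ≈ 1247.3 mm → X0 = 882 × 1247 mm.
X1: ⌊1247/2⌋ × 882 = 623 × 882 mm
X2: ⌊882/2⌋ × 623 = 441 × 623 mm
X3: ⌊623/2⌋ × 441 = 311 × 441 mm

311 × 441 mm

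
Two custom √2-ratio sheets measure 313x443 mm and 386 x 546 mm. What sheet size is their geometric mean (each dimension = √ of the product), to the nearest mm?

348 × 492 mm

Short side: √(313 · 386) = √120818 ≈ 347.6 → 348 mm
Long side: √(443 · 546) = √241878 ≈ 491.8 → 492 mm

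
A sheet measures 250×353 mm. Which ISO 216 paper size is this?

B4 (250 × 353 mm)

Aspect ratio 353/250 ≈ 1.412 — close to the ISO √2 ≈ 1.414.
In the B-series (B0 = 1000 × 1414 mm): B4 = 250 × 353 mm.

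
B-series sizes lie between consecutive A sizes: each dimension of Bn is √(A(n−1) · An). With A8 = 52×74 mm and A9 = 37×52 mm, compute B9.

Short side: √(52 · 37) = √1924 ≈ 43.9 → 44 mm
Long side: √(74 · 52) = √3848 ≈ 62.0 → 62 mm

44 × 62 mm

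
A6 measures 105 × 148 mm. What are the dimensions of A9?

A7: ⌊148/2⌋ × 105 = 74 × 105 mm
A8: ⌊105/2⌋ × 74 = 52 × 74 mm
A9: ⌊74/2⌋ × 52 = 37 × 52 mm

37 × 52 mm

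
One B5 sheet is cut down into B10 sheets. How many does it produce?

32

Each ISO step halves the sheet: 1 × B5 → 2 × B6 → 4 × B7 → 8 × B8 → …
From B5 to B10 is 5 halving steps: 2^5 = 32.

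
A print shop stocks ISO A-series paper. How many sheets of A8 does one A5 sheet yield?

8

A5 = 148 × 210 mm; A8 = 52 × 74 mm.
Each halving step doubles the count; 3 steps from A5 to A8.
2^3 = 8.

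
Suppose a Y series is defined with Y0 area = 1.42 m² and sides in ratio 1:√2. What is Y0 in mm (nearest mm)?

1002 × 1417 mm

Let the short side be w mm. Then w · w√2 = 1.42 m² = 1,420,000 mm².
w² = 1,420,000/√2, so w ≈ 1002.0 mm; long side = w√2 ≈ 1417.1 mm.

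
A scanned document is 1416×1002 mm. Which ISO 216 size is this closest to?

Aspect ratio 1416/1002 ≈ 1.413 — close to the ISO √2 ≈ 1.414.
In the B-series (B0 = 1000 × 1414 mm): B0 = 1000 × 1414 mm.
Off by 4 mm total — nearest standard size.

B0 (1000 × 1414 mm)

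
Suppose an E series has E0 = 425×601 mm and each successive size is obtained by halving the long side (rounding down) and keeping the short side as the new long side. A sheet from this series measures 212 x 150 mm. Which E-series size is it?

E3

E0: 425 × 601 mm
E1: 300 × 425 mm
E2: 212 × 300 mm
E3: 150 × 212 mm
E4: 106 × 150 mm
→ matches E3.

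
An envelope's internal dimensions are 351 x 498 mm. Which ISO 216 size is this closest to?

B3 (353 × 500 mm)

Aspect ratio 498/351 ≈ 1.419 — close to the ISO √2 ≈ 1.414.
In the B-series (B0 = 1000 × 1414 mm): B3 = 353 × 500 mm.
Off by 4 mm total — nearest standard size.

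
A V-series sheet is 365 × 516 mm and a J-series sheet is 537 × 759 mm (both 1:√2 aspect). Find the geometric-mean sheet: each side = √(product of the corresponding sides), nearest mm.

443 × 626 mm

Short side: √(365 · 537) = √196005 ≈ 442.7 → 443 mm
Long side: √(516 · 759) = √391644 ≈ 625.8 → 626 mm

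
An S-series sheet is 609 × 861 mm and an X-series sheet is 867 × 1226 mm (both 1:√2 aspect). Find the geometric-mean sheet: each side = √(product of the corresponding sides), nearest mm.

Short side: √(609 · 867) = √528003 ≈ 726.6 → 727 mm
Long side: √(861 · 1226) = √1055586 ≈ 1027.4 → 1027 mm

727 × 1027 mm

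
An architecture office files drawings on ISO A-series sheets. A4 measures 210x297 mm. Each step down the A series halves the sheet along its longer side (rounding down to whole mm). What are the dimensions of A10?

A5: ⌊297/2⌋ × 210 = 148 × 210 mm
A6: ⌊210/2⌋ × 148 = 105 × 148 mm
A7: ⌊148/2⌋ × 105 = 74 × 105 mm
A8: ⌊105/2⌋ × 74 = 52 × 74 mm
A9: ⌊74/2⌋ × 52 = 37 × 52 mm
A10: ⌊52/2⌋ × 37 = 26 × 37 mm

26 × 37 mm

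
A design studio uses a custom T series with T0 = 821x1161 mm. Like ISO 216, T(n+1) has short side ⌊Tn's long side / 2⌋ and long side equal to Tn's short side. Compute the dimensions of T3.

290 × 410 mm

T1 = 580 × 821 mm (from T0 by 1 halving).
T2: ⌊821/2⌋ × 580 = 410 × 580 mm
T3: ⌊580/2⌋ × 410 = 290 × 410 mm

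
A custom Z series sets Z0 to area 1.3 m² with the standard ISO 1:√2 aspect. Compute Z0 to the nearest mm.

959 × 1356 mm

Let the short side be w mm. Then w · w√2 = 1.3 m² = 1,300,000 mm².
w² = 1,300,000/√2, so w ≈ 958.8 mm; long side = w√2 ≈ 1355.9 mm.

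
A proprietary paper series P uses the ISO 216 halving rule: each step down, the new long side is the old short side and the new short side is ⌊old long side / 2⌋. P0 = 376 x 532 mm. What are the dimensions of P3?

P1: ⌊532/2⌋ × 376 = 266 × 376 mm
P2: ⌊376/2⌋ × 266 = 188 × 266 mm
P3: ⌊266/2⌋ × 188 = 133 × 188 mm

133 × 188 mm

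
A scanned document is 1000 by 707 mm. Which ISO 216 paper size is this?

Aspect ratio 1000/707 ≈ 1.414 — close to the ISO √2 ≈ 1.414.
In the B-series (B0 = 1000 × 1414 mm): B1 = 707 × 1000 mm.

B1 (707 × 1000 mm)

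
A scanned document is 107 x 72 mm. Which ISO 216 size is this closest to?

Aspect ratio 107/72 ≈ 1.486 (ISO target is √2 ≈ 1.414).
In the A-series (A0 area = 1 m²): A7 = 74 × 105 mm.
Off by 4 mm total — nearest standard size.

A7 (74 × 105 mm)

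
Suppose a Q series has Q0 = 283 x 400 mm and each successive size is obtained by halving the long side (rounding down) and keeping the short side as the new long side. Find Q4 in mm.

70 × 100 mm

Q1: ⌊400/2⌋ × 283 = 200 × 283 mm
Q2: ⌊283/2⌋ × 200 = 141 × 200 mm
Q3: ⌊200/2⌋ × 141 = 100 × 141 mm
Q4: ⌊141/2⌋ × 100 = 70 × 100 mm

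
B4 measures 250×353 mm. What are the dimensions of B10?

31 × 44 mm

B5: ⌊353/2⌋ × 250 = 176 × 250 mm
B6: ⌊250/2⌋ × 176 = 125 × 176 mm
B7: ⌊176/2⌋ × 125 = 88 × 125 mm
B8: ⌊125/2⌋ × 88 = 62 × 88 mm
B9: ⌊88/2⌋ × 62 = 44 × 62 mm
B10: ⌊62/2⌋ × 44 = 31 × 44 mm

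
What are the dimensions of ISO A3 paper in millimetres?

A0 = 841 × 1189 mm (A0 has area 1 m², aspect 1:√2).
A1: ⌊1189/2⌋ × 841 = 594 × 841 mm
A2: ⌊841/2⌋ × 594 = 420 × 594 mm
A3: ⌊594/2⌋ × 420 = 297 × 420 mm

297 × 420 mm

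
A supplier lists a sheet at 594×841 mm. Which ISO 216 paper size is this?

A1 (594 × 841 mm)

Aspect ratio 841/594 ≈ 1.416 — close to the ISO √2 ≈ 1.414.
In the A-series (A0 area = 1 m²): A1 = 594 × 841 mm.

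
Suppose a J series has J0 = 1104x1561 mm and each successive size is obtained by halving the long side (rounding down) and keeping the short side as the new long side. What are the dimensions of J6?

J1: ⌊1561/2⌋ × 1104 = 780 × 1104 mm
J2: ⌊1104/2⌋ × 780 = 552 × 780 mm
J3: ⌊780/2⌋ × 552 = 390 × 552 mm
J4: ⌊552/2⌋ × 390 = 276 × 390 mm
J5: ⌊390/2⌋ × 276 = 195 × 276 mm
J6: ⌊276/2⌋ × 195 = 138 × 195 mm

138 × 195 mm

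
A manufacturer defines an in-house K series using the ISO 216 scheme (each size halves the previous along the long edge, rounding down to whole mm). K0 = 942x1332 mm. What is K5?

K1: ⌊1332/2⌋ × 942 = 666 × 942 mm
K2: ⌊942/2⌋ × 666 = 471 × 666 mm
K3: ⌊666/2⌋ × 471 = 333 × 471 mm
K4: ⌊471/2⌋ × 333 = 235 × 333 mm
K5: ⌊333/2⌋ × 235 = 166 × 235 mm

166 × 235 mm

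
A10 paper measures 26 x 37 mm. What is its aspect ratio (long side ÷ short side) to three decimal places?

37 / 26 = 1.423
ISO 216 targets √2 ≈ 1.414; the +0.009 deviation is from mm rounding.

1.423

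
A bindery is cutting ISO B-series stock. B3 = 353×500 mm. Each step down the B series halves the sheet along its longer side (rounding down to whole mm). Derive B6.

B4: ⌊500/2⌋ × 353 = 250 × 353 mm
B5: ⌊353/2⌋ × 250 = 176 × 250 mm
B6: ⌊250/2⌋ × 176 = 125 × 176 mm

125 × 176 mm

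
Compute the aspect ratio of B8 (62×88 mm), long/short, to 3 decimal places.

88 / 62 = 1.419
ISO 216 targets √2 ≈ 1.414; the +0.005 deviation is from mm rounding.

1.419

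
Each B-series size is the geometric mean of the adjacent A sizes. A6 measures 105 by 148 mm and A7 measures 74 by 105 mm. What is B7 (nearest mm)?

88 × 125 mm

Short side: √(105 · 74) = √7770 ≈ 88.1 → 88 mm
Long side: √(148 · 105) = √15540 ≈ 124.7 → 125 mm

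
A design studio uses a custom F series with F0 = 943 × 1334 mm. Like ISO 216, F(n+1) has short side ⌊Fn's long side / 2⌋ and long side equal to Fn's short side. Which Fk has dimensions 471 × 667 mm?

F0: 943 × 1334 mm
F1: 667 × 943 mm
F2: 471 × 667 mm
F3: 333 × 471 mm
→ matches F2.

F2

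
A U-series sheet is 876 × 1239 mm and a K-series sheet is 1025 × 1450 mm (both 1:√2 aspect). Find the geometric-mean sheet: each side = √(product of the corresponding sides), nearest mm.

Short side: √(876 · 1025) = √897900 ≈ 947.6 → 948 mm
Long side: √(1239 · 1450) = √1796550 ≈ 1340.4 → 1340 mm

948 × 1340 mm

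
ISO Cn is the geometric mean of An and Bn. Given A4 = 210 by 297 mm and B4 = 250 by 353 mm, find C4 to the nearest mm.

Short side: √(210 · 250) = √52500 ≈ 229.1 → 229 mm
Long side: √(297 · 353) = √104841 ≈ 323.8 → 324 mm

229 × 324 mm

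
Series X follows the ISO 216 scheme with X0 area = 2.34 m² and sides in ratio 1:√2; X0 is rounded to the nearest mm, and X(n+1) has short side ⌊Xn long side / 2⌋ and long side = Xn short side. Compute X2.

Let X0's short side be w mm. w · w√2 = 2.34 m² = 2,340,000 mm², so w ≈ 1286.3 mm and w√2 ≈ 1819.1 mm → X0 = 1286 × 1819 mm.
X1: ⌊1819/2⌋ × 1286 = 909 × 1286 mm
X2: ⌊1286/2⌋ × 909 = 643 × 909 mm

643 × 909 mm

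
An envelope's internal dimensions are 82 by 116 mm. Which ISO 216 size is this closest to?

C7 (81 × 114 mm)

Aspect ratio 116/82 ≈ 1.415 — close to the ISO √2 ≈ 1.414.
In the C-series (envelope sizes, between A and B): C7 = 81 × 114 mm.
Off by 3 mm total — nearest standard size.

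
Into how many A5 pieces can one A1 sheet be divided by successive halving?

Each ISO step halves the sheet: 1 × A1 → 2 × A2 → 4 × A3 → 8 × A4 → …
From A1 to A5 is 4 halving steps: 2^4 = 16.

16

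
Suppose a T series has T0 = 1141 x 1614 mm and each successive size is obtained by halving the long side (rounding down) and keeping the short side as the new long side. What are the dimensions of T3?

T1: ⌊1614/2⌋ × 1141 = 807 × 1141 mm
T2: ⌊1141/2⌋ × 807 = 570 × 807 mm
T3: ⌊807/2⌋ × 570 = 403 × 570 mm

403 × 570 mm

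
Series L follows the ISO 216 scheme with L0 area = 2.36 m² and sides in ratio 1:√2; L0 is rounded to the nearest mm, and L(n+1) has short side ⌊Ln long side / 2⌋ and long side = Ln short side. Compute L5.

Let L0's short side be w mm. w · w√2 = 2.36 m² = 2,360,000 mm², so w ≈ 1291.8 mm and w√2 ≈ 1826.9 mm → L0 = 1292 × 1827 mm.
L1: ⌊1827/2⌋ × 1292 = 913 × 1292 mm
L2: ⌊1292/2⌋ × 913 = 646 × 913 mm
L3: ⌊913/2⌋ × 646 = 456 × 646 mm
L4: ⌊646/2⌋ × 456 = 323 × 456 mm
L5: ⌊456/2⌋ × 323 = 228 × 323 mm

228 × 323 mm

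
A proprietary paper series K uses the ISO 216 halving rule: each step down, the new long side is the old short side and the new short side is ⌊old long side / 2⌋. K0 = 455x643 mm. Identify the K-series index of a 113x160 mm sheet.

K4

K0: 455 × 643 mm
K1: 321 × 455 mm
K2: 227 × 321 mm
K3: 160 × 227 mm
K4: 113 × 160 mm
K5: 80 × 113 mm
→ matches K4.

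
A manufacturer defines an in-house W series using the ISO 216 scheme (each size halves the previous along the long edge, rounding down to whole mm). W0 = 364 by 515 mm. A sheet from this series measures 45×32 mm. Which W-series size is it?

W0: 364 × 515 mm
W1: 257 × 364 mm
W2: 182 × 257 mm
W3: 128 × 182 mm
W4: 91 × 128 mm
W5: 64 × 91 mm
W6: 45 × 64 mm
W7: 32 × 45 mm
W8: 22 × 32 mm
→ matches W7.

W7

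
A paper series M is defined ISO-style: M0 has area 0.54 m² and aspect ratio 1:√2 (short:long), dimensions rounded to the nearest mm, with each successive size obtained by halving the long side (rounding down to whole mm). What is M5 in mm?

109 × 154 mm

Let M0's short side be w mm. w · w√2 = 0.54 m² = 540,000 mm², so w ≈ 617.9 mm and w√2 ≈ 873.9 mm → M0 = 618 × 874 mm.
M1: ⌊874/2⌋ × 618 = 437 × 618 mm
M2: ⌊618/2⌋ × 437 = 309 × 437 mm
M3: ⌊437/2⌋ × 309 = 218 × 309 mm
M4: ⌊309/2⌋ × 218 = 154 × 218 mm
M5: ⌊218/2⌋ × 154 = 109 × 154 mm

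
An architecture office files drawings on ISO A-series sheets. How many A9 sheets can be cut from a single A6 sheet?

Each ISO step halves the sheet: 1 × A6 → 2 × A7 → 4 × A8 → 8 × A9
From A6 to A9 is 3 halving steps: 2^3 = 8.

8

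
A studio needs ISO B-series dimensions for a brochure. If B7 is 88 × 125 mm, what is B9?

44 × 62 mm

B8: ⌊125/2⌋ × 88 = 62 × 88 mm
B9: ⌊88/2⌋ × 62 = 44 × 62 mm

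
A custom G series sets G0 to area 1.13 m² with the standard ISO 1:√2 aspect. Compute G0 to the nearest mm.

894 × 1264 mm

Let the short side be w mm. Then w · w√2 = 1.13 m² = 1,130,000 mm².
w² = 1,130,000/√2, so w ≈ 893.9 mm; long side = w√2 ≈ 1264.1 mm.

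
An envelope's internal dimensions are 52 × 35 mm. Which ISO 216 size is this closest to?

Aspect ratio 52/35 ≈ 1.486 (ISO target is √2 ≈ 1.414).
In the A-series (A0 area = 1 m²): A9 = 37 × 52 mm.
Off by 2 mm total — nearest standard size.

A9 (37 × 52 mm)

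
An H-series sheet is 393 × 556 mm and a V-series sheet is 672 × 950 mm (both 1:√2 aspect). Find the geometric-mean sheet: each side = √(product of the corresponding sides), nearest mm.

Short side: √(393 · 672) = √264096 ≈ 513.9 → 514 mm
Long side: √(556 · 950) = √528200 ≈ 726.8 → 727 mm

514 × 727 mm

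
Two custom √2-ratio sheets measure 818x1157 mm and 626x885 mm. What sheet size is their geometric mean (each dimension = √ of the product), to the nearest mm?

716 × 1012 mm

Short side: √(818 · 626) = √512068 ≈ 715.6 → 716 mm
Long side: √(1157 · 885) = √1023945 ≈ 1011.9 → 1012 mm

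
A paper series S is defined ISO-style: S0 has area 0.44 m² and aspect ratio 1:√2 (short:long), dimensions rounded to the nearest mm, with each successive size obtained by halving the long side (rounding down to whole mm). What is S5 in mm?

Let S0's short side be w mm. w · w√2 = 0.44 m² = 440,000 mm², so w ≈ 557.8 mm and w√2 ≈ 788.8 mm → S0 = 558 × 789 mm.
S1: ⌊789/2⌋ × 558 = 394 × 558 mm
S2: ⌊558/2⌋ × 394 = 279 × 394 mm
S3: ⌊394/2⌋ × 279 = 197 × 279 mm
S4: ⌊279/2⌋ × 197 = 139 × 197 mm
S5: ⌊197/2⌋ × 139 = 98 × 139 mm

98 × 139 mm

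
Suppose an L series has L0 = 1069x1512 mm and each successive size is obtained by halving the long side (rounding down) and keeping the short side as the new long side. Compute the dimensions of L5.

189 × 267 mm

L1 = 756 × 1069 mm (from L0 by 1 halving).
L2: ⌊1069/2⌋ × 756 = 534 × 756 mm
L3: ⌊756/2⌋ × 534 = 378 × 534 mm
L4: ⌊534/2⌋ × 378 = 267 × 378 mm
L5: ⌊378/2⌋ × 267 = 189 × 267 mm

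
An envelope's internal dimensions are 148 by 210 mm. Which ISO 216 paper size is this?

A5 (148 × 210 mm)

Aspect ratio 210/148 ≈ 1.419 — close to the ISO √2 ≈ 1.414.
In the A-series (A0 area = 1 m²): A5 = 148 × 210 mm.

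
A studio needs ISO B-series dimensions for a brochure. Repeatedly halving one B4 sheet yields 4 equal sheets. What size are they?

B6

4 = 2^2, so 2 halving steps.
B4 → B5 → … → B6 after 2 steps.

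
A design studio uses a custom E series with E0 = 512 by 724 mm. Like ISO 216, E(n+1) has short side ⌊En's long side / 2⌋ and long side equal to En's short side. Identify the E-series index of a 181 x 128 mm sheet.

E0: 512 × 724 mm
E1: 362 × 512 mm
E2: 256 × 362 mm
E3: 181 × 256 mm
E4: 128 × 181 mm
E5: 90 × 128 mm
→ matches E4.

E4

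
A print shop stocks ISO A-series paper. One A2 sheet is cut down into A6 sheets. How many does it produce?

Each ISO step halves the sheet: 1 × A2 → 2 × A3 → 4 × A4 → 8 × A5 → …
From A2 to A6 is 4 halving steps: 2^4 = 16.

16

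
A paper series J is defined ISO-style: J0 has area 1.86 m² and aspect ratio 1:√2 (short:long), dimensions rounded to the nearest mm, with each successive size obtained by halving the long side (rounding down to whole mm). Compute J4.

286 × 405 mm

Let J0's short side be w mm. w · w√2 = 1.86 m² = 1,860,000 mm², so w ≈ 1146.8 mm and w√2 ≈ 1621.9 mm → J0 = 1147 × 1622 mm.
J1: ⌊1622/2⌋ × 1147 = 811 × 1147 mm
J2: ⌊1147/2⌋ × 811 = 573 × 811 mm
J3: ⌊811/2⌋ × 573 = 405 × 573 mm
J4: ⌊573/2⌋ × 405 = 286 × 405 mm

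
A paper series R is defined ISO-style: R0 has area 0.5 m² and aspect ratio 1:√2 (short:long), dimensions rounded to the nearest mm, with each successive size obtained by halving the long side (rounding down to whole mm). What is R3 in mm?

210 × 297 mm

Let R0's short side be w mm. w · w√2 = 0.5 m² = 500,000 mm², so w ≈ 594.6 mm and w√2 ≈ 840.9 mm → R0 = 595 × 841 mm.
R1: ⌊841/2⌋ × 595 = 420 × 595 mm
R2: ⌊595/2⌋ × 420 = 297 × 420 mm
R3: ⌊420/2⌋ × 297 = 210 × 297 mm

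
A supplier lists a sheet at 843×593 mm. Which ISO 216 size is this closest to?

Aspect ratio 843/593 ≈ 1.422 — close to the ISO √2 ≈ 1.414.
In the A-series (A0 area = 1 m²): A1 = 594 × 841 mm.
Off by 3 mm total — nearest standard size.

A1 (594 × 841 mm)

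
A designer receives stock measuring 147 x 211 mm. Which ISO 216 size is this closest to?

Aspect ratio 211/147 ≈ 1.435 (ISO target is √2 ≈ 1.414).
In the A-series (A0 area = 1 m²): A5 = 148 × 210 mm.
Off by 2 mm total — nearest standard size.

A5 (148 × 210 mm)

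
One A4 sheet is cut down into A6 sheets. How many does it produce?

4

Each ISO step halves the sheet: 1 × A4 → 2 × A5 → 4 × A6
From A4 to A6 is 2 halving steps: 2^2 = 4.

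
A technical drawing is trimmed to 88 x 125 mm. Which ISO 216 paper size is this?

Aspect ratio 125/88 ≈ 1.420 — close to the ISO √2 ≈ 1.414.
In the B-series (B0 = 1000 × 1414 mm): B7 = 88 × 125 mm.

B7 (88 × 125 mm)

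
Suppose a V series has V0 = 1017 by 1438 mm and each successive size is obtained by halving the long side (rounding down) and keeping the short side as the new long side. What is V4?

V1: ⌊1438/2⌋ × 1017 = 719 × 1017 mm
V2: ⌊1017/2⌋ × 719 = 508 × 719 mm
V3: ⌊719/2⌋ × 508 = 359 × 508 mm
V4: ⌊508/2⌋ × 359 = 254 × 359 mm

254 × 359 mm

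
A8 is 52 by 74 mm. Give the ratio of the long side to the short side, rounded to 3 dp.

1.423

74 / 52 = 1.423
ISO 216 targets √2 ≈ 1.414; the +0.009 deviation is from mm rounding.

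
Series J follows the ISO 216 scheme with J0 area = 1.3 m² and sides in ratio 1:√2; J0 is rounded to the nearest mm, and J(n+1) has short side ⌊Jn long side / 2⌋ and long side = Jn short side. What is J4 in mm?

239 × 339 mm

Let J0's short side be w mm. w · w√2 = 1.3 m² = 1,300,000 mm², so w ≈ 958.8 mm and w√2 ≈ 1355.9 mm → J0 = 959 × 1356 mm.
J1: ⌊1356/2⌋ × 959 = 678 × 959 mm
J2: ⌊959/2⌋ × 678 = 479 × 678 mm
J3: ⌊678/2⌋ × 479 = 339 × 479 mm
J4: ⌊479/2⌋ × 339 = 239 × 339 mm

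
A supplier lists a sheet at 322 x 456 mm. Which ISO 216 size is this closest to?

Aspect ratio 456/322 ≈ 1.416 — close to the ISO √2 ≈ 1.414.
In the C-series (envelope sizes, between A and B): C3 = 324 × 458 mm.
Off by 4 mm total — nearest standard size.

C3 (324 × 458 mm)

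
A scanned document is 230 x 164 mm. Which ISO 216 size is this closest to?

C5 (162 × 229 mm)

Aspect ratio 230/164 ≈ 1.402 — close to the ISO √2 ≈ 1.414.
In the C-series (envelope sizes, between A and B): C5 = 162 × 229 mm.
Off by 3 mm total — nearest standard size.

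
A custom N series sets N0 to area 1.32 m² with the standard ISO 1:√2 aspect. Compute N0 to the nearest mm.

966 × 1366 mm

Let the short side be w mm. Then w · w√2 = 1.32 m² = 1,320,000 mm².
w² = 1,320,000/√2, so w ≈ 966.1 mm; long side = w√2 ≈ 1366.3 mm.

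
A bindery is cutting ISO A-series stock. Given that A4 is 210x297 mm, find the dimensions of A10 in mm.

26 × 37 mm

A5: ⌊297/2⌋ × 210 = 148 × 210 mm
A6: ⌊210/2⌋ × 148 = 105 × 148 mm
A7: ⌊148/2⌋ × 105 = 74 × 105 mm
A8: ⌊105/2⌋ × 74 = 52 × 74 mm
A9: ⌊74/2⌋ × 52 = 37 × 52 mm
A10: ⌊52/2⌋ × 37 = 26 × 37 mm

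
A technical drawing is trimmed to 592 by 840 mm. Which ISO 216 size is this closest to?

A1 (594 × 841 mm)

Aspect ratio 840/592 ≈ 1.419 — close to the ISO √2 ≈ 1.414.
In the A-series (A0 area = 1 m²): A1 = 594 × 841 mm.
Off by 3 mm total — nearest standard size.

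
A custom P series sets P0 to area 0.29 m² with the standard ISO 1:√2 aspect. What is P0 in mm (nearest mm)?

Let the short side be w mm. Then w · w√2 = 0.29 m² = 290,000 mm².
w² = 290,000/√2, so w ≈ 452.8 mm; long side = w√2 ≈ 640.4 mm.

453 × 640 mm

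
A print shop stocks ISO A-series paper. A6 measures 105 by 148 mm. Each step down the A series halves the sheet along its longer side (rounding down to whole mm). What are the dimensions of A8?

52 × 74 mm

A7: ⌊148/2⌋ × 105 = 74 × 105 mm
A8: ⌊105/2⌋ × 74 = 52 × 74 mm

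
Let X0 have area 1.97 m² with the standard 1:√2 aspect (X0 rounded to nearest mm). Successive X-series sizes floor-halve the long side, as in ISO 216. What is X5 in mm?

208 × 295 mm

Let X0's short side be w mm. w · w√2 = 1.97 m² = 1,970,000 mm², so w ≈ 1180.3 mm and w√2 ≈ 1669.1 mm → X0 = 1180 × 1669 mm.
X1: ⌊1669/2⌋ × 1180 = 834 × 1180 mm
X2: ⌊1180/2⌋ × 834 = 590 × 834 mm
X3: ⌊834/2⌋ × 590 = 417 × 590 mm
X4: ⌊590/2⌋ × 417 = 295 × 417 mm
X5: ⌊417/2⌋ × 295 = 208 × 295 mm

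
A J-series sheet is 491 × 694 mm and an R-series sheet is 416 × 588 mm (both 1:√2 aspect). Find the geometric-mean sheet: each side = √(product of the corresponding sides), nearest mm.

452 × 639 mm

Short side: √(491 · 416) = √204256 ≈ 451.9 → 452 mm
Long side: √(694 · 588) = √408072 ≈ 638.8 → 639 mm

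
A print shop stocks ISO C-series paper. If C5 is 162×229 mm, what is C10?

28 × 40 mm

C6: ⌊229/2⌋ × 162 = 114 × 162 mm
C7: ⌊162/2⌋ × 114 = 81 × 114 mm
C8: ⌊114/2⌋ × 81 = 57 × 81 mm
C9: ⌊81/2⌋ × 57 = 40 × 57 mm
C10: ⌊57/2⌋ × 40 = 28 × 40 mm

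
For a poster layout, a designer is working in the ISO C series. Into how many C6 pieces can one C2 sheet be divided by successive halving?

C2 = 458 × 648 mm; C6 = 114 × 162 mm.
Each halving step doubles the count; 4 steps from C2 to C6.
2^4 = 16.

16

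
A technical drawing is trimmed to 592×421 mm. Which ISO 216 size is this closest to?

Aspect ratio 592/421 ≈ 1.406 — close to the ISO √2 ≈ 1.414.
In the A-series (A0 area = 1 m²): A2 = 420 × 594 mm.
Off by 3 mm total — nearest standard size.

A2 (420 × 594 mm)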